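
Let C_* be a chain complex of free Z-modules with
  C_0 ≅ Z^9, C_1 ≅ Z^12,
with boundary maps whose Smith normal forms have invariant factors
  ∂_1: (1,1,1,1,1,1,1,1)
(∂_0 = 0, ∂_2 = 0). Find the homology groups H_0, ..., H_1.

H_0: b_0 = 9 − 0 − 8 = 1; torsion from ∂_1 factors > 1: none. So H_0 = Z.
H_1: b_1 = 12 − 8 − 0 = 4; torsion from ∂_2 factors > 1: none. So H_1 = Z^4.

H_0 = Z,  H_1 = Z^4.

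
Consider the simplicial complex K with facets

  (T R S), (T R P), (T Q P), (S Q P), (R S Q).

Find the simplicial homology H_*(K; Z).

H_0 = Z,  H_1 = Z,  H_2 = 0.

Fix the vertex order P < Q < R < S < T and write every simplex with vertices in increasing order. Then dim K = 2 and the simplices of K are:

  0-simplices (5): P, Q, R, S, T
  1-simplices (10): PQ, PR, PS, PT, QR, QS, QT, RS, RT, ST
  2-simplices (5): PQS, PQT, PRT, QRS, RST

so the chain groups are C_0 ≅ Z^5, C_1 ≅ Z^10, C_2 ≅ Z^5.

∂_1: C_1 → C_0 is given by ∂[p,q] = [q] − [p]. For instance
  ∂QR = R − Q.
The resulting 5×10 matrix has rank 4, and its Smith normal form has invariant factors (1,1,1,1).

The boundary map ∂_2: C_2 → C_1 sends each 2-simplex [p,q,r] to [q,r] − [p,r] + [p,q]. For instance
  ∂PQT = QT − PT + PQ,
  ∂QRS = RS − QS + QR.
The resulting 10×5 matrix has rank 5, and its Smith normal form has invariant factors (1,1,1,1,1).

From H_k ≅ ker(∂_k) / im(∂_{k+1}) we obtain:

  H_0: rank C_0 − rank ∂_1 = 5 − 4 = 1, and the invariant factors of ∂_1 are all 1, so H_0 ≅ Z.
  H_1: rank ker ∂_1 − rank ∂_2 = (10 − 4) − 5 = 1, and the invariant factors of ∂_2 are all 1, so H_1 ≅ Z.
  H_2: rank ker ∂_2 − rank ∂_3 = (5 − 5) − 0 = 0, and there is no ∂_3, so H_2 ≅ 0.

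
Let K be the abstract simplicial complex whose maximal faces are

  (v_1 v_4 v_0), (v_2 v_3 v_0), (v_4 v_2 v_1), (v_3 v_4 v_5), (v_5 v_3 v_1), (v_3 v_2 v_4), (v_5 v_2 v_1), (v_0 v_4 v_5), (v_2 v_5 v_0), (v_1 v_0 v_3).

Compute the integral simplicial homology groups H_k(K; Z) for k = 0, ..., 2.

K has 6 vertices, 15 edges, 10 triangles.
rank ∂_0 = 0, rank ∂_1 = 5 ⇒ b_0 = 6 − 0 − 5 = 1; all invariant factors of ∂_1 are 1 so no torsion. So H_0 = Z.
rank ∂_1 = 5, rank ∂_2 = 10 ⇒ b_1 = 15 − 5 − 10 = 0; ∂_2 has invariant factor(s) [2] giving torsion. So H_1 = Z/2Z.
rank ∂_2 = 10, rank ∂_3 = 0 ⇒ b_2 = 10 − 10 − 0 = 0. So H_2 = 0.

H_0 = Z,  H_1 = Z/2Z,  H_2 = 0.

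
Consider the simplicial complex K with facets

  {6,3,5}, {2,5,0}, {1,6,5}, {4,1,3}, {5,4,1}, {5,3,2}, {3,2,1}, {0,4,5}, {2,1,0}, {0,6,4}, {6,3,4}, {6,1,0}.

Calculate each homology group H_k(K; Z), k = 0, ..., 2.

Take the total order 0 < 1 < 2 < 3 < 4 < 5 < 6 on the vertex set. Then K (dimension 2) consists of the simplices:

  0-simplices (7): [0], [1], [2], [3], [4], [5], [6]
  1-simplices (18): [0,1], [0,2], [0,4], [0,5], [0,6], [1,2], [1,3], [1,4], [1,5], [1,6], [2,3], [2,5], [3,4], [3,5], [3,6], [4,5], [4,6], [5,6]
  2-simplices (12): [0,1,2], [0,1,6], [0,2,5], [0,4,5], [0,4,6], [1,2,3], [1,3,4], [1,4,5], [1,5,6], [2,3,5], [3,4,6], [3,5,6]

Hence C_0 ≅ Z^7, C_1 ≅ Z^18, C_2 ≅ Z^12.

Boundary ∂_1: C_1 → C_0 maps an edge to its endpoints' difference, ∂[p,q] = q − p. For instance
  ∂[0,2] = [2] − [0].
The resulting 7×18 matrix has rank 6, and its Smith normal form has invariant factors (1,1,1,1,1,1).

Boundary ∂_2: C_2 → C_1 sends each 2-simplex [p,q,r] to [q,r] − [p,r] + [p,q]. For instance
  ∂[3,4,6] = [4,6] − [3,6] + [3,4],
  ∂[0,4,6] = [4,6] − [0,6] + [0,4].
The resulting 18×12 matrix has rank 12, and its Smith normal form has invariant factors (1,1,1,1,1,1,1,1,1,1,1,2).

From H_k ≅ ker(∂_k) / im(∂_{k+1}) we obtain:

  H_0: rank C_0 − rank ∂_1 = 7 − 6 = 1, and the invariant factors of ∂_1 are all 1, so H_0 = Z.
  H_1: rank ker ∂_1 − rank ∂_2 = (18 − 6) − 12 = 0, and ∂_2 has invariant factor 2 > 1, so H_1 = Z/2.
  H_2: rank ker ∂_2 − rank ∂_3 = (12 − 12) − 0 = 0, and there is no ∂_3, so H_2 = 0.

As a check, the Euler characteristic is 7 − 18 + 12 = 1, which agrees with 1 − 0 + 0 = 1.

H_0 ≅ Z,  H_1 ≅ Z/2,  H_2 = 0.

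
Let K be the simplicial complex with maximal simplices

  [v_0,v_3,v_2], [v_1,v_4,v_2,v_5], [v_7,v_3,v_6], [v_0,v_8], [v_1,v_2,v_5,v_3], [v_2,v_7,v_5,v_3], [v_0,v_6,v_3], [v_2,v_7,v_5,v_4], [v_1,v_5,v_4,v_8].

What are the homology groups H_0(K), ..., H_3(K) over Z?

Take the total order v_0 < v_1 < v_2 < v_3 < v_4 < v_5 < v_6 < v_7 < v_8 on the vertex set. Then K (dimension 3) consists of the simplices:

  0-simplices (9): [v_0], [v_1], [v_2], [v_3], [v_4], [v_5], [v_6], [v_7], [v_8]
  1-simplices (22): (22 of them)
  2-simplices (18): (18 of them)
  3-simplices (5): [v_1,v_2,v_3,v_5], [v_1,v_2,v_4,v_5], [v_1,v_4,v_5,v_8], [v_2,v_3,v_5,v_7], [v_2,v_4,v_5,v_7]

so the chain groups are C_0 ≅ Z^9, C_1 ≅ Z^22, C_2 ≅ Z^18, C_3 ≅ Z^5.

∂_1: C_1 → C_0 is given by ∂[p,q] = [q] − [p].
This gives a 9×22 integer matrix of rank 8; reducing to Smith normal form yields diagonal entries (1,1,1,1,1,1,1,1).

∂_2: C_2 → C_1 sends each 2-simplex [p,q,r] to [q,r] − [p,r] + [p,q]. For instance
  ∂[v_1,v_2,v_5] = [v_2,v_5] − [v_1,v_5] + [v_1,v_2],
  ∂[v_1,v_2,v_4] = [v_2,v_4] − [v_1,v_4] + [v_1,v_2].
The 22×18 boundary matrix has rank 13 and Smith normal form diag(1,1,1,1,1,1,1,1,1,1,1,1,1).

∂_3: C_3 → C_2 sends each 3-simplex σ to the alternating sum Σ_i (−1)^i (σ with its i-th vertex removed). For instance
  ∂[v_1,v_2,v_3,v_5] = [v_2,v_3,v_5] − [v_1,v_3,v_5] + [v_1,v_2,v_5] − [v_1,v_2,v_3],
  ∂[v_2,v_3,v_5,v_7] = [v_3,v_5,v_7] − [v_2,v_5,v_7] + [v_2,v_3,v_7] − [v_2,v_3,v_5].
As a 18×5 matrix over Z this has rank 5, with invariant factors (1,1,1,1,1).

Now H_k = ker ∂_k / im ∂_{k+1}, so:

  H_0: rank C_0 − rank ∂_1 = 9 − 8 = 1, and the invariant factors of ∂_1 are all 1, so H_0 ≅ Z.
  H_1: rank ker ∂_1 − rank ∂_2 = (22 − 8) − 13 = 1, and the invariant factors of ∂_2 are all 1, so H_1 ≅ Z.
  H_2: rank ker ∂_2 − rank ∂_3 = (18 − 13) − 5 = 0, and the invariant factors of ∂_3 are all 1, so H_2 ≅ 0.
  H_3: rank ker ∂_3 − rank ∂_4 = (5 − 5) − 0 = 0, and there is no ∂_4, so H_3 ≅ 0.

As a check, the Euler characteristic is 9 − 22 + 18 − 5 = 0, which agrees with 1 − 1 + 0 − 0 = 0.

H_0 ≅ Z,  H_1 ≅ Z,  H_2 = 0,  H_3 = 0.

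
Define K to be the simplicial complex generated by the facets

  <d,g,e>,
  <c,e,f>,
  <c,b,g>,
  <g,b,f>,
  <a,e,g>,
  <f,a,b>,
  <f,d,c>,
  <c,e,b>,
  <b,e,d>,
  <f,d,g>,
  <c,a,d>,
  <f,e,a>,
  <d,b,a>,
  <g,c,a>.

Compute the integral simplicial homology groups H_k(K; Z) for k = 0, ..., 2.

Order the vertices as a < b < c < d < e < f < g. Listing each simplex with vertices in this order, K has dimension 2 with simplices:

  0-simplices (7): a, b, c, d, e, f, g
  1-simplices (21): ab, ac, ad, ae, af, ag, bc, bd, be, bf, bg, cd, ce, cf, cg, de, df, dg, ef, eg, fg
  2-simplices (14): abd, abf, acd, acg, aef, aeg, bce, bcg, bde, bfg, cdf, cef, deg, dfg

so the chain groups are C_0 ≅ Z^7, C_1 ≅ Z^21, C_2 ≅ Z^14.

∂_1: C_1 → C_0 sends each edge [p,q] (with p < q) to q − p.
This gives a 7×21 integer matrix of rank 6; reducing to Smith normal form yields diagonal entries (1,1,1,1,1,1).

The boundary map ∂_2: C_2 → C_1 acts by ∂[p,q,r] = [q,r] − [p,r] + [p,q]. For instance
  ∂aef = ef − af + ae,
  ∂bcg = cg − bg + bc.
This gives a 21×14 integer matrix of rank 13; reducing to Smith normal form yields diagonal entries (1,1,1,1,1,1,1,1,1,1,1,1,1).

Computing H_k = (kernel of ∂_k) / (image of ∂_{k+1}):

  H_0: rank C_0 − rank ∂_1 = 7 − 6 = 1, and the invariant factors of ∂_1 are all 1, so H_0 ≅ Z.
  H_1: rank ker ∂_1 − rank ∂_2 = (21 − 6) − 13 = 2, and the invariant factors of ∂_2 are all 1, so H_1 ≅ Z^2.
  H_2: rank ker ∂_2 − rank ∂_3 = (14 − 13) − 0 = 1, and there is no ∂_3, so H_2 ≅ Z.

As a check, the Euler characteristic is 7 − 21 + 14 = 0, which agrees with 1 − 2 + 1 = 0.
(K is a triangulation of the torus T^2.)

H_0 = Z,  H_1 = Z^2,  H_2 = Z.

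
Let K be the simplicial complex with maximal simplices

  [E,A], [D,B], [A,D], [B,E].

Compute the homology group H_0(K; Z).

We work with the vertex ordering A < B < D < E. The simplices of K, each written with vertices in increasing order, are:

  0-simplices (4): A, B, D, E
  1-simplices (4): AD, AE, BD, BE

giving chain groups C_0 ≅ Z^4, C_1 ≅ Z^4.

Boundary ∂_1: C_1 → C_0 maps an edge to its endpoints' difference, ∂[p,q] = q − p. For instance
  ∂BE = E − B.
The 4×4 boundary matrix has rank 3 and Smith normal form diag(1,1,1).

Reading off H_k = ker ∂_k / im ∂_{k+1}:

  H_0: rank C_0 − rank ∂_1 = 4 − 3 = 1, and the invariant factors of ∂_1 are all 1, so H_0 = Z.

H_0 ≅ Z.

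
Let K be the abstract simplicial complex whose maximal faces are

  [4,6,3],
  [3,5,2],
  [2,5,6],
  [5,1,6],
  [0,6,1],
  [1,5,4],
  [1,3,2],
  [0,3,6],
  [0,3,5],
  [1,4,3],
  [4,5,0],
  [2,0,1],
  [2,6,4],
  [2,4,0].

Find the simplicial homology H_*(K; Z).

H_0 ≅ Z,  H_1 ≅ Z^2,  H_2 ≅ Z.

Take the total order 0 < 1 < 2 < 3 < 4 < 5 < 6 on the vertex set. Then K (dimension 2) consists of the simplices:

  0-simplices (7): [0], [1], [2], [3], [4], [5], [6]
  1-simplices (21): [0,1], [0,2], [0,3], [0,4], [0,5], [0,6], [1,2], [1,3], [1,4], [1,5], [1,6], [2,3], [2,4], [2,5], [2,6], [3,4], [3,5], [3,6], [4,5], [4,6], [5,6]
  2-simplices (14): [0,1,2], [0,1,6], [0,2,4], [0,3,5], [0,3,6], [0,4,5], [1,2,3], [1,3,4], [1,4,5], [1,5,6], [2,3,5], [2,4,6], [2,5,6], [3,4,6]

giving chain groups C_0 ≅ Z^7, C_1 ≅ Z^21, C_2 ≅ Z^14.

The boundary map ∂_1: C_1 → C_0 maps an edge to its endpoints' difference, ∂[p,q] = q − p.
The 7×21 boundary matrix has rank 6 and Smith normal form diag(1,1,1,1,1,1).

The boundary map ∂_2: C_2 → C_1 acts by ∂[p,q,r] = [q,r] − [p,r] + [p,q]. For instance
  ∂[2,4,6] = [4,6] − [2,6] + [2,4],
  ∂[3,4,6] = [4,6] − [3,6] + [3,4].
The resulting 21×14 matrix has rank 13, and its Smith normal form has invariant factors (1,1,1,1,1,1,1,1,1,1,1,1,1).

From H_k ≅ ker(∂_k) / im(∂_{k+1}) we obtain:

  H_0: rank C_0 − rank ∂_1 = 7 − 6 = 1, and the invariant factors of ∂_1 are all 1, so H_0 ≅ Z.
  H_1: rank ker ∂_1 − rank ∂_2 = (21 − 6) − 13 = 2, and the invariant factors of ∂_2 are all 1, so H_1 ≅ Z^2.
  H_2: rank ker ∂_2 − rank ∂_3 = (14 − 13) − 0 = 1, and there is no ∂_3, so H_2 ≅ Z.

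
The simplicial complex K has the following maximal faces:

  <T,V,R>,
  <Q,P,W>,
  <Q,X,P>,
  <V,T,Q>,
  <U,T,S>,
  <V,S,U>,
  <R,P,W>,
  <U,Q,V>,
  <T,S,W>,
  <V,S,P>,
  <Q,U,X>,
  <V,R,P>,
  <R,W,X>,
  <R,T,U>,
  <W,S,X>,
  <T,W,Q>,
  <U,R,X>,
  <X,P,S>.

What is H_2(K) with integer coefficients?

H_2 = 0.

We work with the vertex ordering P < Q < R < S < T < U < V < W < X. The simplices of K, each written with vertices in increasing order, are:

  0-simplices (9): P, Q, R, S, T, U, V, W, X
  1-simplices (27): PQ, PR, PS, PV, PW, PX, QT, QU, QV, QW, QX, RT, RU, RV, RW, RX, ST, SU, SV, SW, SX, TU, TV, TW, UV, UX, WX
  2-simplices (18): PQW, PQX, PRV, PRW, PSV, PSX, QTV, QTW, QUV, QUX, RTU, RTV, RUX, RWX, STU, STW, SUV, SWX

giving chain groups C_0 ≅ Z^9, C_1 ≅ Z^27, C_2 ≅ Z^18.

∂_1: C_1 → C_0 sends each edge [p,q] (with p < q) to q − p.
As a 9×27 matrix over Z this has rank 8, with invariant factors (1,1,1,1,1,1,1,1).

∂_2: C_2 → C_1 acts by ∂[p,q,r] = [q,r] − [p,r] + [p,q]. For instance
  ∂PSX = SX − PX + PS,
  ∂PRV = RV − PV + PR.
The 27×18 boundary matrix has rank 18 and Smith normal form diag(1,1,1,1,1,1,1,1,1,1,1,1,1,1,1,1,1,2).

Reading off H_k = ker ∂_k / im ∂_{k+1}:

  H_2: rank ker ∂_2 − rank ∂_3 = (18 − 18) − 0 = 0, and there is no ∂_3, so H_2 ≅ 0.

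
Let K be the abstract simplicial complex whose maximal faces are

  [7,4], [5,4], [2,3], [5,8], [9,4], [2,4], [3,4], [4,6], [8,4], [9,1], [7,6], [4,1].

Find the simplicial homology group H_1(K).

H_1 ≅ Z^4.

K has 9 vertices, 12 edges.
rank ∂_1 = 8, rank ∂_2 = 0 ⇒ b_1 = 12 − 8 − 0 = 4. So H_1 = Z^4.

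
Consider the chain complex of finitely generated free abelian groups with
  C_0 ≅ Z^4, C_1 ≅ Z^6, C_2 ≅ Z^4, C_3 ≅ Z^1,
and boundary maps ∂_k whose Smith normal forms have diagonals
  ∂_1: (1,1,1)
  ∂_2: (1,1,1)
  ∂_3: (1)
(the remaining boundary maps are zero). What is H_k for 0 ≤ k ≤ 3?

H_0: b_0 = 4 − 0 − 3 = 1; torsion from ∂_1 factors > 1: none. So H_0 ≅ Z.
H_1: b_1 = 6 − 3 − 3 = 0; torsion from ∂_2 factors > 1: none. So H_1 ≅ 0.
H_2: b_2 = 4 − 3 − 1 = 0; torsion from ∂_3 factors > 1: none. So H_2 ≅ 0.
H_3: b_3 = 1 − 1 − 0 = 0; torsion from ∂_4 factors > 1: none. So H_3 ≅ 0.

H_0 ≅ Z,  H_1 = 0,  H_2 = 0,  H_3 = 0.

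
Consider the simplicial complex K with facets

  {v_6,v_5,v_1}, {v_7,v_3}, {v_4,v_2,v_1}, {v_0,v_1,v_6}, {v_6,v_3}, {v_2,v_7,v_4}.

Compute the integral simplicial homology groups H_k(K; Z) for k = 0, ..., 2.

Order the vertices as v_0 < v_1 < v_2 < v_3 < v_4 < v_5 < v_6 < v_7. Listing each simplex with vertices in this order, K has dimension 2 with simplices:

  0-simplices (8): [v_0], [v_1], [v_2], [v_3], [v_4], [v_5], [v_6], [v_7]
  1-simplices (12): [v_0,v_1], [v_0,v_6], [v_1,v_2], [v_1,v_4], [v_1,v_5], [v_1,v_6], [v_2,v_4], [v_2,v_7], [v_3,v_6], [v_3,v_7], [v_4,v_7], [v_5,v_6]
  2-simplices (4): [v_0,v_1,v_6], [v_1,v_2,v_4], [v_1,v_5,v_6], [v_2,v_4,v_7]

so the chain groups are C_0 ≅ Z^8, C_1 ≅ Z^12, C_2 ≅ Z^4.

∂_1: C_1 → C_0 maps an edge to its endpoints' difference, ∂[p,q] = q − p. For instance
  ∂[v_3,v_7] = [v_7] − [v_3].
The resulting 8×12 matrix has rank 7, and its Smith normal form has invariant factors (1,1,1,1,1,1,1).

Boundary ∂_2: C_2 → C_1 maps a triangle to the signed sum of its edges. For instance
  ∂[v_0,v_1,v_6] = [v_1,v_6] − [v_0,v_6] + [v_0,v_1],
  ∂[v_1,v_5,v_6] = [v_5,v_6] − [v_1,v_6] + [v_1,v_5].
This gives a 12×4 integer matrix of rank 4; reducing to Smith normal form yields diagonal entries (1,1,1,1).

Computing H_k = (kernel of ∂_k) / (image of ∂_{k+1}):

  H_0: rank C_0 − rank ∂_1 = 8 − 7 = 1, and the invariant factors of ∂_1 are all 1, so H_0 = Z.
  H_1: rank ker ∂_1 − rank ∂_2 = (12 − 7) − 4 = 1, and the invariant factors of ∂_2 are all 1, so H_1 = Z.
  H_2: rank ker ∂_2 − rank ∂_3 = (4 − 4) − 0 = 0, and there is no ∂_3, so H_2 = 0.

H_0 = Z,  H_1 = Z,  H_2 = 0.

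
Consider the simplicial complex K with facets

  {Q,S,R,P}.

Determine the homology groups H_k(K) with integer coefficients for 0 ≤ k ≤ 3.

H_0 ≅ Z,  H_1 = 0,  H_2 = 0,  H_3 = 0.

Order the vertices as P < Q < R < S. Listing each simplex with vertices in this order, K has dimension 3 with simplices:

  0-simplices (4): P, Q, R, S
  1-simplices (6): PQ, PR, PS, QR, QS, RS
  2-simplices (4): PQR, PQS, PRS, QRS
  3-simplices (1): PQRS

giving chain groups C_0 ≅ Z^4, C_1 ≅ Z^6, C_2 ≅ Z^4, C_3 ≅ Z^1.

∂_1: C_1 → C_0 sends each edge [p,q] (with p < q) to q − p.
This gives a 4×6 integer matrix of rank 3; reducing to Smith normal form yields diagonal entries (1,1,1).

The boundary map ∂_2: C_2 → C_1 sends each 2-simplex [p,q,r] to [q,r] − [p,r] + [p,q]. For instance
  ∂PQR = QR − PR + PQ,
  ∂QRS = RS − QS + QR.
The 6×4 boundary matrix has rank 3 and Smith normal form diag(1,1,1).

Boundary ∂_3: C_3 → C_2 sends each 3-simplex σ to the alternating sum Σ_i (−1)^i (σ with its i-th vertex removed). For instance
  ∂PQRS = QRS − PRS + PQS − PQR.
The resulting 4×1 matrix has rank 1, and its Smith normal form has invariant factors (1).

Reading off H_k = ker ∂_k / im ∂_{k+1}:

  H_0: rank C_0 − rank ∂_1 = 4 − 3 = 1, and the invariant factors of ∂_1 are all 1, so H_0 ≅ Z.
  H_1: rank ker ∂_1 − rank ∂_2 = (6 − 3) − 3 = 0, and the invariant factors of ∂_2 are all 1, so H_1 ≅ 0.
  H_2: rank ker ∂_2 − rank ∂_3 = (4 − 3) − 1 = 0, and the invariant factors of ∂_3 are all 1, so H_2 ≅ 0.
  H_3: rank ker ∂_3 − rank ∂_4 = (1 − 1) − 0 = 0, and there is no ∂_4, so H_3 ≅ 0.

As a check, the Euler characteristic is 4 − 6 + 4 − 1 = 1, which agrees with 1 − 0 + 0 − 0 = 1.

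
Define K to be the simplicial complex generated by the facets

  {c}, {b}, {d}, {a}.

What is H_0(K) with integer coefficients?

Fix the vertex order a < b < c < d and write every simplex with vertices in increasing order. Then dim K = 0 and the simplices of K are:

  0-simplices (4): a, b, c, d

so the chain groups are C_0 ≅ Z^4.

Computing H_k = (kernel of ∂_k) / (image of ∂_{k+1}):

  H_0: rank C_0 − rank ∂_1 = 4 − 0 = 4, and there is no ∂_1, so H_0 ≅ Z^4.

H_0 = Z^4.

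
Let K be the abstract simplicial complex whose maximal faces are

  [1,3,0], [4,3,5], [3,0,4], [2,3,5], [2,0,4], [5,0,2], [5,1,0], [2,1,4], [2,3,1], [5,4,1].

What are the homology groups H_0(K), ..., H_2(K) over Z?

H_0 = Z,  H_1 = Z/2,  H_2 = 0.

Fix the vertex order 0 < 1 < 2 < 3 < 4 < 5 and write every simplex with vertices in increasing order. Then dim K = 2 and the simplices of K are:

  0-simplices (6): [0], [1], [2], [3], [4], [5]
  1-simplices (15): [0,1], [0,2], [0,3], [0,4], [0,5], [1,2], [1,3], [1,4], [1,5], [2,3], [2,4], [2,5], [3,4], [3,5], [4,5]
  2-simplices (10): [0,1,3], [0,1,5], [0,2,4], [0,2,5], [0,3,4], [1,2,3], [1,2,4], [1,4,5], [2,3,5], [3,4,5]

Hence C_0 ≅ Z^6, C_1 ≅ Z^15, C_2 ≅ Z^10.

Boundary ∂_1: C_1 → C_0 sends each edge [p,q] (with p < q) to q − p.
The 6×15 boundary matrix has rank 5 and Smith normal form diag(1,1,1,1,1).

Boundary ∂_2: C_2 → C_1 maps a triangle to the signed sum of its edges. For instance
  ∂[1,2,4] = [2,4] − [1,4] + [1,2],
  ∂[0,3,4] = [3,4] − [0,4] + [0,3].
The 15×10 boundary matrix has rank 10 and Smith normal form diag(1,1,1,1,1,1,1,1,1,2).

From H_k ≅ ker(∂_k) / im(∂_{k+1}) we obtain:

  H_0: rank C_0 − rank ∂_1 = 6 − 5 = 1, and the invariant factors of ∂_1 are all 1, so H_0 = Z.
  H_1: rank ker ∂_1 − rank ∂_2 = (15 − 5) − 10 = 0, and ∂_2 has invariant factor 2 > 1, so H_1 = Z/2.
  H_2: rank ker ∂_2 − rank ∂_3 = (10 − 10) − 0 = 0, and there is no ∂_3, so H_2 = 0.

As a check, the Euler characteristic is 6 − 15 + 10 = 1, which agrees with 1 − 0 + 0 = 1.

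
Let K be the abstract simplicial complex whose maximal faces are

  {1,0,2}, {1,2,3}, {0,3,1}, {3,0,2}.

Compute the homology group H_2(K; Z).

Order the vertices as 0 < 1 < 2 < 3. Listing each simplex with vertices in this order, K has dimension 2 with simplices:

  0-simplices (4): [0], [1], [2], [3]
  1-simplices (6): [0,1], [0,2], [0,3], [1,2], [1,3], [2,3]
  2-simplices (4): [0,1,2], [0,1,3], [0,2,3], [1,2,3]

Hence C_0 ≅ Z^4, C_1 ≅ Z^6, C_2 ≅ Z^4.

Boundary ∂_1: C_1 → C_0 is given by ∂[p,q] = [q] − [p].
The 4×6 boundary matrix has rank 3 and Smith normal form diag(1,1,1).

Boundary ∂_2: C_2 → C_1 acts by ∂[p,q,r] = [q,r] − [p,r] + [p,q]. For instance
  ∂[0,2,3] = [2,3] − [0,3] + [0,2],
  ∂[1,2,3] = [2,3] − [1,3] + [1,2].
As a 6×4 matrix over Z this has rank 3, with invariant factors (1,1,1).

Reading off H_k = ker ∂_k / im ∂_{k+1}:

  H_2: rank ker ∂_2 − rank ∂_3 = (4 − 3) − 0 = 1, and there is no ∂_3, so H_2 = Z.

H_2 = Z.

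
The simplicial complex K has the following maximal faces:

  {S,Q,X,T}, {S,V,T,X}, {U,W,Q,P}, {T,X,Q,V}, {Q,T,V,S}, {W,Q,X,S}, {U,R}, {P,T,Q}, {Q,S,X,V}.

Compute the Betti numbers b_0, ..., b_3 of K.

b_0 = 1, b_1 = 0, b_2 = 0, b_3 = 1.

Take the total order P < Q < R < S < T < U < V < W < X on the vertex set. Then K (dimension 3) consists of the simplices:

  0-simplices (9): P, Q, R, S, T, U, V, W, X
  1-simplices (20): PQ, PT, PU, PW, QS, QT, QU, QV, QW, QX, RU, ST, SV, SW, SX, TV, TX, UW, VX, WX
  2-simplices (18): PQT, PQU, PQW, PUW, QST, QSV, QSW, QSX, QTV, QTX, QUW, QVX, QWX, STV, STX, SVX, SWX, TVX
  3-simplices (7): PQUW, QSTV, QSTX, QSVX, QSWX, QTVX, STVX

Hence C_0 ≅ Z^9, C_1 ≅ Z^20, C_2 ≅ Z^18, C_3 ≅ Z^7.

Boundary ∂_1: C_1 → C_0 maps an edge to its endpoints' difference, ∂[p,q] = q − p. For instance
  ∂SV = V − S.
This gives a 9×20 integer matrix of rank 8; reducing to Smith normal form yields diagonal entries (1,1,1,1,1,1,1,1).

Boundary ∂_2: C_2 → C_1 maps a triangle to the signed sum of its edges. For instance
  ∂SVX = VX − SX + SV,
  ∂STV = TV − SV + ST.
This gives a 20×18 integer matrix of rank 12; reducing to Smith normal form yields diagonal entries (1,1,1,1,1,1,1,1,1,1,1,1).

∂_3: C_3 → C_2 sends each 3-simplex σ to the alternating sum Σ_i (−1)^i (σ with its i-th vertex removed). For instance
  ∂STVX = TVX − SVX + STX − STV,
  ∂PQUW = QUW − PUW + PQW − PQU.
The resulting 18×7 matrix has rank 6, and its Smith normal form has invariant factors (1,1,1,1,1,1).

From H_k ≅ ker(∂_k) / im(∂_{k+1}) we obtain:

  H_0: rank C_0 − rank ∂_1 = 9 − 8 = 1, and the invariant factors of ∂_1 are all 1, so H_0 ≅ Z.
  H_1: rank ker ∂_1 − rank ∂_2 = (20 − 8) − 12 = 0, and the invariant factors of ∂_2 are all 1, so H_1 ≅ 0.
  H_2: rank ker ∂_2 − rank ∂_3 = (18 − 12) − 6 = 0, and the invariant factors of ∂_3 are all 1, so H_2 ≅ 0.
  H_3: rank ker ∂_3 − rank ∂_4 = (7 − 6) − 0 = 1, and there is no ∂_4, so H_3 ≅ Z.

As a check, the Euler characteristic is 9 − 20 + 18 − 7 = 0, which agrees with 1 − 0 + 0 − 1 = 0.

Hence the Betti numbers are b_0 = 1, b_1 = 0, b_2 = 0, b_3 = 1.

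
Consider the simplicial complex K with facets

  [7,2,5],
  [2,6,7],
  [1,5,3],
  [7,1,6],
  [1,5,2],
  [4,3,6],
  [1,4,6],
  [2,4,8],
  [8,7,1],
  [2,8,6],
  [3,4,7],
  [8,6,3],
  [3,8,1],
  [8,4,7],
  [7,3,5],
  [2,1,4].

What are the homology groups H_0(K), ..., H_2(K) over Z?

H_0 ≅ Z,  H_1 ≅ Z^2,  H_2 ≅ Z.

Fix the vertex order 1 < 2 < 3 < 4 < 5 < 6 < 7 < 8 and write every simplex with vertices in increasing order. Then dim K = 2 and the simplices of K are:

  0-simplices (8): [1], [2], [3], [4], [5], [6], [7], [8]
  1-simplices (24): (24 of them)
  2-simplices (16): [1,2,4], [1,2,5], [1,3,5], [1,3,8], [1,4,6], [1,6,7], [1,7,8], [2,4,8], [2,5,7], [2,6,7], [2,6,8], [3,4,6], [3,4,7], [3,5,7], [3,6,8], [4,7,8]

Hence C_0 ≅ Z^8, C_1 ≅ Z^24, C_2 ≅ Z^16.

Boundary ∂_1: C_1 → C_0 sends each edge [p,q] (with p < q) to q − p. For instance
  ∂[2,6] = [6] − [2].
This gives a 8×24 integer matrix of rank 7; reducing to Smith normal form yields diagonal entries (1,1,1,1,1,1,1).

Boundary ∂_2: C_2 → C_1 acts by ∂[p,q,r] = [q,r] − [p,r] + [p,q]. For instance
  ∂[1,2,5] = [2,5] − [1,5] + [1,2],
  ∂[1,7,8] = [7,8] − [1,8] + [1,7].
This gives a 24×16 integer matrix of rank 15; reducing to Smith normal form yields diagonal entries (1,1,1,1,1,1,1,1,1,1,1,1,1,1,1).

Now H_k = ker ∂_k / im ∂_{k+1}, so:

  H_0: rank C_0 − rank ∂_1 = 8 − 7 = 1, and the invariant factors of ∂_1 are all 1, so H_0 = Z.
  H_1: rank ker ∂_1 − rank ∂_2 = (24 − 7) − 15 = 2, and the invariant factors of ∂_2 are all 1, so H_1 = Z^2.
  H_2: rank ker ∂_2 − rank ∂_3 = (16 − 15) − 0 = 1, and there is no ∂_3, so H_2 = Z.

As a check, the Euler characteristic is 8 − 24 + 16 = 0, which agrees with 1 − 2 + 1 = 0.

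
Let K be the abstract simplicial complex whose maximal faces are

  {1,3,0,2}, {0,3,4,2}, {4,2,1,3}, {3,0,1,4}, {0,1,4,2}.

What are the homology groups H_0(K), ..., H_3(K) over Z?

Take the total order 0 < 1 < 2 < 3 < 4 on the vertex set. Then K (dimension 3) consists of the simplices:

  0-simplices (5): [0], [1], [2], [3], [4]
  1-simplices (10): [0,1], [0,2], [0,3], [0,4], [1,2], [1,3], [1,4], [2,3], [2,4], [3,4]
  2-simplices (10): [0,1,2], [0,1,3], [0,1,4], [0,2,3], [0,2,4], [0,3,4], [1,2,3], [1,2,4], [1,3,4], [2,3,4]
  3-simplices (5): [0,1,2,3], [0,1,2,4], [0,1,3,4], [0,2,3,4], [1,2,3,4]

so the chain groups are C_0 ≅ Z^5, C_1 ≅ Z^10, C_2 ≅ Z^10, C_3 ≅ Z^5.

Boundary ∂_1: C_1 → C_0 is given by ∂[p,q] = [q] − [p].
This gives a 5×10 integer matrix of rank 4; reducing to Smith normal form yields diagonal entries (1,1,1,1).

Boundary ∂_2: C_2 → C_1 acts by ∂[p,q,r] = [q,r] − [p,r] + [p,q]. For instance
  ∂[0,3,4] = [3,4] − [0,4] + [0,3],
  ∂[0,1,4] = [1,4] − [0,4] + [0,1].
As a 10×10 matrix over Z this has rank 6, with invariant factors (1,1,1,1,1,1).

∂_3: C_3 → C_2 sends each 3-simplex σ to the alternating sum Σ_i (−1)^i (σ with its i-th vertex removed). For instance
  ∂[0,1,2,4] = [1,2,4] − [0,2,4] + [0,1,4] − [0,1,2],
  ∂[0,1,3,4] = [1,3,4] − [0,3,4] + [0,1,4] − [0,1,3].
The resulting 10×5 matrix has rank 4, and its Smith normal form has invariant factors (1,1,1,1).

Reading off H_k = ker ∂_k / im ∂_{k+1}:

  H_0: rank C_0 − rank ∂_1 = 5 − 4 = 1, and the invariant factors of ∂_1 are all 1, so H_0 = Z.
  H_1: rank ker ∂_1 − rank ∂_2 = (10 − 4) − 6 = 0, and the invariant factors of ∂_2 are all 1, so H_1 = 0.
  H_2: rank ker ∂_2 − rank ∂_3 = (10 − 6) − 4 = 0, and the invariant factors of ∂_3 are all 1, so H_2 = 0.
  H_3: rank ker ∂_3 − rank ∂_4 = (5 − 4) − 0 = 1, and there is no ∂_4, so H_3 = Z.

As a check, the Euler characteristic is 5 − 10 + 10 − 5 = 0, which agrees with 1 − 0 + 0 − 1 = 0.
(K is a triangulation of the 3-sphere S^3.)

H_0 ≅ Z,  H_1 = 0,  H_2 = 0,  H_3 ≅ Z.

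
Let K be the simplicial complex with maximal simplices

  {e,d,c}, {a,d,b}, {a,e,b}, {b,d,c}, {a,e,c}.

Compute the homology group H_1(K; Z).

Order the vertices as a < b < c < d < e. Listing each simplex with vertices in this order, K has dimension 2 with simplices:

  0-simplices (5): a, b, c, d, e
  1-simplices (10): ab, ac, ad, ae, bc, bd, be, cd, ce, de
  2-simplices (5): abd, abe, ace, bcd, cde

giving chain groups C_0 ≅ Z^5, C_1 ≅ Z^10, C_2 ≅ Z^5.

The boundary map ∂_1: C_1 → C_0 sends each edge [p,q] (with p < q) to q − p. For instance
  ∂ac = c − a.
The 5×10 boundary matrix has rank 4 and Smith normal form diag(1,1,1,1).

∂_2: C_2 → C_1 maps a triangle to the signed sum of its edges. For instance
  ∂abd = bd − ad + ab,
  ∂bcd = cd − bd + bc.
The resulting 10×5 matrix has rank 5, and its Smith normal form has invariant factors (1,1,1,1,1).

Reading off H_k = ker ∂_k / im ∂_{k+1}:

  H_1: rank ker ∂_1 − rank ∂_2 = (10 − 4) − 5 = 1, and the invariant factors of ∂_2 are all 1, so H_1 = Z.

(K is a triangulation of the Möbius band.)

H_1 ≅ Z.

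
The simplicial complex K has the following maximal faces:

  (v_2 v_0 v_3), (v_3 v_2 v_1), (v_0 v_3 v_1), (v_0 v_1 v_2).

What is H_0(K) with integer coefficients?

K has 4 vertices, 6 edges, 4 triangles.
rank ∂_0 = 0, rank ∂_1 = 3 ⇒ b_0 = 4 − 0 − 3 = 1; all invariant factors of ∂_1 are 1 so no torsion. So H_0 = Z.

H_0 = Z.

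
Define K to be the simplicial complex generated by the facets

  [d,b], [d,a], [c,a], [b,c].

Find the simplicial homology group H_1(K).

We work with the vertex ordering a < b < c < d. The simplices of K, each written with vertices in increasing order, are:

  0-simplices (4): a, b, c, d
  1-simplices (4): ac, ad, bc, bd

so the chain groups are C_0 ≅ Z^4, C_1 ≅ Z^4.

Boundary ∂_1: C_1 → C_0 maps an edge to its endpoints' difference, ∂[p,q] = q − p. For instance
  ∂bc = c − b.
The 4×4 boundary matrix has rank 3 and Smith normal form diag(1,1,1).

Now H_k = ker ∂_k / im ∂_{k+1}, so:

  H_1: rank ker ∂_1 − rank ∂_2 = (4 − 3) − 0 = 1, and there is no ∂_2, so H_1 = Z.

H_1 ≅ Z.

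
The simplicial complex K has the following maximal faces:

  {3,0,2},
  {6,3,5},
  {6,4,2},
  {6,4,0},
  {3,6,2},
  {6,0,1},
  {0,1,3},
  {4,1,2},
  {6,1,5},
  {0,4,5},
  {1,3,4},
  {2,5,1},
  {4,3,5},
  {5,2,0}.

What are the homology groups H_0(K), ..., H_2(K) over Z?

H_0 ≅ Z,  H_1 ≅ Z^2,  H_2 ≅ Z.

K has 7 vertices, 21 edges, 14 triangles.
rank ∂_0 = 0, rank ∂_1 = 6 ⇒ b_0 = 7 − 0 − 6 = 1; all invariant factors of ∂_1 are 1 so no torsion. So H_0 = Z.
rank ∂_1 = 6, rank ∂_2 = 13 ⇒ b_1 = 21 − 6 − 13 = 2; all invariant factors of ∂_2 are 1 so no torsion. So H_1 = Z^2.
rank ∂_2 = 13, rank ∂_3 = 0 ⇒ b_2 = 14 − 13 − 0 = 1. So H_2 = Z.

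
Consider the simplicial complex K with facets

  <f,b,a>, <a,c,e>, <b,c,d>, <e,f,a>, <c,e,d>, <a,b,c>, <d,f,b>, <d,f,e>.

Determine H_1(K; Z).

H_1 ≅ 0.

Fix the vertex order a < b < c < d < e < f and write every simplex with vertices in increasing order. Then dim K = 2 and the simplices of K are:

  0-simplices (6): a, b, c, d, e, f
  1-simplices (12): ab, ac, ae, af, bc, bd, bf, cd, ce, de, df, ef
  2-simplices (8): abc, abf, ace, aef, bcd, bdf, cde, def

giving chain groups C_0 ≅ Z^6, C_1 ≅ Z^12, C_2 ≅ Z^8.

∂_1: C_1 → C_0 maps an edge to its endpoints' difference, ∂[p,q] = q − p. For instance
  ∂bc = c − b.
The 6×12 boundary matrix has rank 5 and Smith normal form diag(1,1,1,1,1).

Boundary ∂_2: C_2 → C_1 acts by ∂[p,q,r] = [q,r] − [p,r] + [p,q]. For instance
  ∂ace = ce − ae + ac,
  ∂aef = ef − af + ae.
The resulting 12×8 matrix has rank 7, and its Smith normal form has invariant factors (1,1,1,1,1,1,1).

Reading off H_k = ker ∂_k / im ∂_{k+1}:

  H_1: rank ker ∂_1 − rank ∂_2 = (12 − 5) − 7 = 0, and the invariant factors of ∂_2 are all 1, so H_1 = 0.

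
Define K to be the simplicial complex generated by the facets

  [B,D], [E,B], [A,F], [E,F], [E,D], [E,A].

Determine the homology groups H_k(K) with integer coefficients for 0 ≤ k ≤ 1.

H_0 = Z,  H_1 = Z^2.

Order the vertices as A < B < D < E < F. Listing each simplex with vertices in this order, K has dimension 1 with simplices:

  0-simplices (5): A, B, D, E, F
  1-simplices (6): AE, AF, BD, BE, DE, EF

Hence C_0 ≅ Z^5, C_1 ≅ Z^6.

Boundary ∂_1: C_1 → C_0 sends each edge [p,q] (with p < q) to q − p. For instance
  ∂DE = E − D.
The resulting 5×6 matrix has rank 4, and its Smith normal form has invariant factors (1,1,1,1).

Reading off H_k = ker ∂_k / im ∂_{k+1}:

  H_0: rank C_0 − rank ∂_1 = 5 − 4 = 1, and the invariant factors of ∂_1 are all 1, so H_0 ≅ Z.
  H_1: rank ker ∂_1 − rank ∂_2 = (6 − 4) − 0 = 2, and there is no ∂_2, so H_1 ≅ Z^2.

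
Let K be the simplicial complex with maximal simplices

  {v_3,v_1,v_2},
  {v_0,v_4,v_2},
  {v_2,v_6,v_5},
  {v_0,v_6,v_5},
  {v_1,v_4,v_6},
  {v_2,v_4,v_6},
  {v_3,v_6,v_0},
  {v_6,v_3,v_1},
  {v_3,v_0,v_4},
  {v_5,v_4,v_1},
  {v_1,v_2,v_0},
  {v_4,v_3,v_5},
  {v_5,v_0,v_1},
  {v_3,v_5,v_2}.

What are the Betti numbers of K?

b_0 = 1, b_1 = 2, b_2 = 1.

Order the vertices as v_0 < v_1 < v_2 < v_3 < v_4 < v_5 < v_6. Listing each simplex with vertices in this order, K has dimension 2 with simplices:

  0-simplices (7): [v_0], [v_1], [v_2], [v_3], [v_4], [v_5], [v_6]
  1-simplices (21): (21 of them)
  2-simplices (14): (14 of them)

so the chain groups are C_0 ≅ Z^7, C_1 ≅ Z^21, C_2 ≅ Z^14.

The boundary map ∂_1: C_1 → C_0 is given by ∂[p,q] = [q] − [p]. For instance
  ∂[v_2,v_5] = [v_5] − [v_2].
This gives a 7×21 integer matrix of rank 6; reducing to Smith normal form yields diagonal entries (1,1,1,1,1,1).

The boundary map ∂_2: C_2 → C_1 maps a triangle to the signed sum of its edges. For instance
  ∂[v_0,v_3,v_4] = [v_3,v_4] − [v_0,v_4] + [v_0,v_3],
  ∂[v_0,v_3,v_6] = [v_3,v_6] − [v_0,v_6] + [v_0,v_3].
The resulting 21×14 matrix has rank 13, and its Smith normal form has invariant factors (1,1,1,1,1,1,1,1,1,1,1,1,1).

From H_k ≅ ker(∂_k) / im(∂_{k+1}) we obtain:

  H_0: rank C_0 − rank ∂_1 = 7 − 6 = 1, and the invariant factors of ∂_1 are all 1, so H_0 = Z.
  H_1: rank ker ∂_1 − rank ∂_2 = (21 − 6) − 13 = 2, and the invariant factors of ∂_2 are all 1, so H_1 = Z^2.
  H_2: rank ker ∂_2 − rank ∂_3 = (14 − 13) − 0 = 1, and there is no ∂_3, so H_2 = Z.

Hence the Betti numbers are b_0 = 1, b_1 = 2, b_2 = 1.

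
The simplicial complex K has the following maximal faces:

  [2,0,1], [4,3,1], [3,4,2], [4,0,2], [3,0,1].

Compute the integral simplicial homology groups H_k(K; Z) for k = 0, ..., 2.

H_0 = Z,  H_1 = Z,  H_2 = 0.

Order the vertices as 0 < 1 < 2 < 3 < 4. Listing each simplex with vertices in this order, K has dimension 2 with simplices:

  0-simplices (5): [0], [1], [2], [3], [4]
  1-simplices (10): [0,1], [0,2], [0,3], [0,4], [1,2], [1,3], [1,4], [2,3], [2,4], [3,4]
  2-simplices (5): [0,1,2], [0,1,3], [0,2,4], [1,3,4], [2,3,4]

Hence C_0 ≅ Z^5, C_1 ≅ Z^10, C_2 ≅ Z^5.

∂_1: C_1 → C_0 is given by ∂[p,q] = [q] − [p]. For instance
  ∂[1,4] = [4] − [1].
The 5×10 boundary matrix has rank 4 and Smith normal form diag(1,1,1,1).

Boundary ∂_2: C_2 → C_1 sends each 2-simplex [p,q,r] to [q,r] − [p,r] + [p,q]. For instance
  ∂[1,3,4] = [3,4] − [1,4] + [1,3],
  ∂[0,1,3] = [1,3] − [0,3] + [0,1].
This gives a 10×5 integer matrix of rank 5; reducing to Smith normal form yields diagonal entries (1,1,1,1,1).

Reading off H_k = ker ∂_k / im ∂_{k+1}:

  H_0: rank C_0 − rank ∂_1 = 5 − 4 = 1, and the invariant factors of ∂_1 are all 1, so H_0 = Z.
  H_1: rank ker ∂_1 − rank ∂_2 = (10 − 4) − 5 = 1, and the invariant factors of ∂_2 are all 1, so H_1 = Z.
  H_2: rank ker ∂_2 − rank ∂_3 = (5 − 5) − 0 = 0, and there is no ∂_3, so H_2 = 0.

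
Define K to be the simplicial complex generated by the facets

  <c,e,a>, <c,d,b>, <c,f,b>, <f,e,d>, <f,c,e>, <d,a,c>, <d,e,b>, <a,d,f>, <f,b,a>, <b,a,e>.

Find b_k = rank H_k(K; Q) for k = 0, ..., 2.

b_0 = 1, b_1 = 0, b_2 = 0.

K has 6 vertices, 15 edges, 10 triangles.
rank ∂_0 = 0, rank ∂_1 = 5 ⇒ b_0 = 6 − 0 − 5 = 1; all invariant factors of ∂_1 are 1 so no torsion. So H_0 ≅ Z.
rank ∂_1 = 5, rank ∂_2 = 10 ⇒ b_1 = 15 − 5 − 10 = 0; ∂_2 has invariant factor(s) [2] giving torsion. So H_1 ≅ Z/2Z.
rank ∂_2 = 10, rank ∂_3 = 0 ⇒ b_2 = 10 − 10 − 0 = 0. So H_2 ≅ 0.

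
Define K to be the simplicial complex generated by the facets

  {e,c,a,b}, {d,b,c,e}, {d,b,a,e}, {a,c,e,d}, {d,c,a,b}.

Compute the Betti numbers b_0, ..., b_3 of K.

K has 5 vertices, 10 edges, 10 triangles, 5 3-simplices.
rank ∂_0 = 0, rank ∂_1 = 4 ⇒ b_0 = 5 − 0 − 4 = 1; all invariant factors of ∂_1 are 1 so no torsion. So H_0 = Z.
rank ∂_1 = 4, rank ∂_2 = 6 ⇒ b_1 = 10 − 4 − 6 = 0; all invariant factors of ∂_2 are 1 so no torsion. So H_1 = 0.
rank ∂_2 = 6, rank ∂_3 = 4 ⇒ b_2 = 10 − 6 − 4 = 0; all invariant factors of ∂_3 are 1 so no torsion. So H_2 = 0.
rank ∂_3 = 4, rank ∂_4 = 0 ⇒ b_3 = 5 − 4 − 0 = 1. So H_3 = Z.

b_0 = 1, b_1 = 0, b_2 = 0, b_3 = 1.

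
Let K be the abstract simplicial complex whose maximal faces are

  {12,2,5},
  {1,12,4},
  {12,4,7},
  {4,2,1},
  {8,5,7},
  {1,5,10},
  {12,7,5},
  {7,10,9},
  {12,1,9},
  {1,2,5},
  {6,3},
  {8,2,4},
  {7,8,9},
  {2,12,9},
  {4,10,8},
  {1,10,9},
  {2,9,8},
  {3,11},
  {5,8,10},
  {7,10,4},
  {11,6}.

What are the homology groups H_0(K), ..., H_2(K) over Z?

We work with the vertex ordering 1 < 2 < 3 < 4 < 5 < 6 < 7 < 8 < 9 < 10 < 11 < 12. The simplices of K, each written with vertices in increasing order, are:

  0-simplices (12): [1], [2], [3], [4], [5], [6], [7], [8], [9], [10], [11], [12]
  1-simplices (30): (30 of them)
  2-simplices (18): (18 of them)

giving chain groups C_0 ≅ Z^12, C_1 ≅ Z^30, C_2 ≅ Z^18.

The boundary map ∂_1: C_1 → C_0 maps an edge to its endpoints' difference, ∂[p,q] = q − p.
This gives a 12×30 integer matrix of rank 10; reducing to Smith normal form yields diagonal entries (1,1,1,1,1,1,1,1,1,1).

The boundary map ∂_2: C_2 → C_1 maps a triangle to the signed sum of its edges. For instance
  ∂[7,8,9] = [8,9] − [7,9] + [7,8],
  ∂[5,7,8] = [7,8] − [5,8] + [5,7].
This gives a 30×18 integer matrix of rank 18; reducing to Smith normal form yields diagonal entries (1,1,1,1,1,1,1,1,1,1,1,1,1,1,1,1,1,2).

Reading off H_k = ker ∂_k / im ∂_{k+1}:

  H_0: rank C_0 − rank ∂_1 = 12 − 10 = 2, and the invariant factors of ∂_1 are all 1, so H_0 = Z^2.
  H_1: rank ker ∂_1 − rank ∂_2 = (30 − 10) − 18 = 2, and ∂_2 has invariant factor 2 > 1, so H_1 = Z^2 ⊕ Z/2.
  H_2: rank ker ∂_2 − rank ∂_3 = (18 − 18) − 0 = 0, and there is no ∂_3, so H_2 = 0.

H_0 = Z^2,  H_1 = Z^2 ⊕ Z/2,  H_2 = 0.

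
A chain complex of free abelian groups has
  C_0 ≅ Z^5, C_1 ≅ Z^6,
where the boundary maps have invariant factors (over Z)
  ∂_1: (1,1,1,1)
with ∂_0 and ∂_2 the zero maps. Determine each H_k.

H_0 ≅ Z,  H_1 ≅ Z^2.

H_0: b_0 = 5 − 0 − 4 = 1; torsion from ∂_1 factors > 1: none. So H_0 ≅ Z.
H_1: b_1 = 6 − 4 − 0 = 2; torsion from ∂_2 factors > 1: none. So H_1 ≅ Z^2.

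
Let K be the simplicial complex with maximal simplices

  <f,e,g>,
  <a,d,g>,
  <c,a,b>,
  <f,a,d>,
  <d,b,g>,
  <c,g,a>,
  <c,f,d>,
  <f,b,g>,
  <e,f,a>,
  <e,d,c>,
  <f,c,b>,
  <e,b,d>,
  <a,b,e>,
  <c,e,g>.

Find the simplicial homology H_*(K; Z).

Fix the vertex order a < b < c < d < e < f < g and write every simplex with vertices in increasing order. Then dim K = 2 and the simplices of K are:

  0-simplices (7): a, b, c, d, e, f, g
  1-simplices (21): ab, ac, ad, ae, af, ag, bc, bd, be, bf, bg, cd, ce, cf, cg, de, df, dg, ef, eg, fg
  2-simplices (14): abc, abe, acg, adf, adg, aef, bcf, bde, bdg, bfg, cde, cdf, ceg, efg

giving chain groups C_0 ≅ Z^7, C_1 ≅ Z^21, C_2 ≅ Z^14.

The boundary map ∂_1: C_1 → C_0 sends each edge [p,q] (with p < q) to q − p. For instance
  ∂ef = f − e.
As a 7×21 matrix over Z this has rank 6, with invariant factors (1,1,1,1,1,1).

Boundary ∂_2: C_2 → C_1 acts by ∂[p,q,r] = [q,r] − [p,r] + [p,q]. For instance
  ∂abe = be − ae + ab,
  ∂cdf = df − cf + cd.
The 21×14 boundary matrix has rank 13 and Smith normal form diag(1,1,1,1,1,1,1,1,1,1,1,1,1).

From H_k ≅ ker(∂_k) / im(∂_{k+1}) we obtain:

  H_0: rank C_0 − rank ∂_1 = 7 − 6 = 1, and the invariant factors of ∂_1 are all 1, so H_0 ≅ Z.
  H_1: rank ker ∂_1 − rank ∂_2 = (21 − 6) − 13 = 2, and the invariant factors of ∂_2 are all 1, so H_1 ≅ Z^2.
  H_2: rank ker ∂_2 − rank ∂_3 = (14 − 13) − 0 = 1, and there is no ∂_3, so H_2 ≅ Z.

H_0 = Z,  H_1 = Z^2,  H_2 = Z.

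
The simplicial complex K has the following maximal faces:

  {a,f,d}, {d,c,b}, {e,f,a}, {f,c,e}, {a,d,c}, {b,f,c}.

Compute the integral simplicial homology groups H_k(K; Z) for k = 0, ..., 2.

Fix the vertex order a < b < c < d < e < f and write every simplex with vertices in increasing order. Then dim K = 2 and the simplices of K are:

  0-simplices (6): a, b, c, d, e, f
  1-simplices (12): ac, ad, ae, af, bc, bd, bf, cd, ce, cf, df, ef
  2-simplices (6): acd, adf, aef, bcd, bcf, cef

so the chain groups are C_0 ≅ Z^6, C_1 ≅ Z^12, C_2 ≅ Z^6.

The boundary map ∂_1: C_1 → C_0 is given by ∂[p,q] = [q] − [p]. For instance
  ∂cf = f − c.
This gives a 6×12 integer matrix of rank 5; reducing to Smith normal form yields diagonal entries (1,1,1,1,1).

∂_2: C_2 → C_1 maps a triangle to the signed sum of its edges. For instance
  ∂cef = ef − cf + ce,
  ∂bcd = cd − bd + bc.
As a 12×6 matrix over Z this has rank 6, with invariant factors (1,1,1,1,1,1).

Reading off H_k = ker ∂_k / im ∂_{k+1}:

  H_0: rank C_0 − rank ∂_1 = 6 − 5 = 1, and the invariant factors of ∂_1 are all 1, so H_0 = Z.
  H_1: rank ker ∂_1 − rank ∂_2 = (12 − 5) − 6 = 1, and the invariant factors of ∂_2 are all 1, so H_1 = Z.
  H_2: rank ker ∂_2 − rank ∂_3 = (6 − 6) − 0 = 0, and there is no ∂_3, so H_2 = 0.

As a check, the Euler characteristic is 6 − 12 + 6 = 0, which agrees with 1 − 1 + 0 = 0.

H_0 ≅ Z,  H_1 ≅ Z,  H_2 = 0.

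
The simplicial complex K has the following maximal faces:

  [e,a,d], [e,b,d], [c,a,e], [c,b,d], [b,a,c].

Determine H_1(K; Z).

Take the total order a < b < c < d < e on the vertex set. Then K (dimension 2) consists of the simplices:

  0-simplices (5): a, b, c, d, e
  1-simplices (10): ab, ac, ad, ae, bc, bd, be, cd, ce, de
  2-simplices (5): abc, ace, ade, bcd, bde

Hence C_0 ≅ Z^5, C_1 ≅ Z^10, C_2 ≅ Z^5.

The boundary map ∂_1: C_1 → C_0 maps an edge to its endpoints' difference, ∂[p,q] = q − p. For instance
  ∂ab = b − a.
The 5×10 boundary matrix has rank 4 and Smith normal form diag(1,1,1,1).

∂_2: C_2 → C_1 maps a triangle to the signed sum of its edges. For instance
  ∂abc = bc − ac + ab,
  ∂ade = de − ae + ad.
As a 10×5 matrix over Z this has rank 5, with invariant factors (1,1,1,1,1).

Reading off H_k = ker ∂_k / im ∂_{k+1}:

  H_1: rank ker ∂_1 − rank ∂_2 = (10 − 4) − 5 = 1, and the invariant factors of ∂_2 are all 1, so H_1 = Z.

(K is a triangulation of the Möbius band.)

H_1 = Z.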